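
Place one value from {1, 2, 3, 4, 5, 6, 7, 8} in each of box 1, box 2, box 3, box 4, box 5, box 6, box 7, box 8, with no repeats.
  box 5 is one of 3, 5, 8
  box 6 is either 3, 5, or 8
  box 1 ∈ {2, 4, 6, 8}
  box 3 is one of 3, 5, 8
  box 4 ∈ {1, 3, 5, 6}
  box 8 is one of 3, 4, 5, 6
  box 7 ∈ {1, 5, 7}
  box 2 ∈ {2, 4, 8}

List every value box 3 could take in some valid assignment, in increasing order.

Among the 8 variables, 7 fits only box 7 (and all 8 values in {1, 2, 3, 4, 5, 6, 7, 8} must be used), so box 7 = 7.
The 7 still-open variables draw from only 7 values {1, 2, 3, 4, 5, 6, 8}, so each is used; only box 4 can be 1, hence box 4 = 1.
box 3, box 5, box 6 between them cover only {3, 5, 8} — a naked triple. Remove those values from box 1, box 2, box 8.
No further eliminations apply; box 3 can still be any of 3, 5, 8.

3, 5, 8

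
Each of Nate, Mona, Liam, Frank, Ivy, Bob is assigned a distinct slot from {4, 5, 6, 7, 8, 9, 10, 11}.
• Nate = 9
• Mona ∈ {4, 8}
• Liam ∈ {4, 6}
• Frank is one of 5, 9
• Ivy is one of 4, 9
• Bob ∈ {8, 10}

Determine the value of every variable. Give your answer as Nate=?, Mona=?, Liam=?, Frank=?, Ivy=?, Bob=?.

Nate=9, Mona=8, Liam=6, Frank=5, Ivy=4, Bob=10

Nate's domain is down to {9}, so Nate = 9. Eliminate 9 elsewhere: Frank, Ivy.
Frank must be 5 (only option left).
Ivy's domain is down to {4}, so Ivy = 4. Strike 4 from Mona, Liam.
Mona's domain is down to {8}, so Mona = 8. Eliminate 8 elsewhere: Bob.
That leaves Liam = 6.
That leaves Bob = 10.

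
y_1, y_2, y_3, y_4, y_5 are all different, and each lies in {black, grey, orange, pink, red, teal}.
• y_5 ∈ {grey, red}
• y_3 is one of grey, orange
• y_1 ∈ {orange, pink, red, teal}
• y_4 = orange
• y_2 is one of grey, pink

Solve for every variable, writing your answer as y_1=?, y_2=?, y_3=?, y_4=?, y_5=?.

y_4 has just one choice, so y_4 = orange. So y_1, y_3 can't be orange.
That leaves y_3 = grey. Remove grey from y_2, y_5.
y_5 must be red (only option left). Eliminate red elsewhere: y_1.
y_2's domain is down to {pink}, so y_2 = pink. So y_1 can't be pink.
That leaves y_1 = teal.

y_1=teal, y_2=pink, y_3=grey, y_4=orange, y_5=red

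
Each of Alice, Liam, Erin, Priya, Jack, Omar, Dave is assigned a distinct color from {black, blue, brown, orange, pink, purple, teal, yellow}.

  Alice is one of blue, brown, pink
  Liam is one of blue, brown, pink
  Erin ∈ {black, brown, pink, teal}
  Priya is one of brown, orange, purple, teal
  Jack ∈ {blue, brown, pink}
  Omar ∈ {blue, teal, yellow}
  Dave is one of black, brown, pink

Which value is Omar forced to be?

yellow

Alice, Liam, Jack share exactly the 3 values {blue, brown, pink}; by pigeonhole those values go to them, so strike blue, brown, pink from Erin, Priya, Omar, Dave.
Dave's domain is down to {black}, so Dave = black. So Erin can't be black.
Erin's domain is down to {teal}, so Erin = teal. Strike teal from Priya, Omar.
So Omar = yellow.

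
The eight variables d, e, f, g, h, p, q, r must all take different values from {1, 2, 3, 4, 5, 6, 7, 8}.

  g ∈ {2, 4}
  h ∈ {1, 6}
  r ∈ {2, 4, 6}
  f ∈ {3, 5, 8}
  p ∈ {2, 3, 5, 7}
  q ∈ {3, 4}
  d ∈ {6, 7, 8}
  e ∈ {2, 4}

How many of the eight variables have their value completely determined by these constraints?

Among the 8 variables, 1 fits only h (and all 8 values in {1, 2, 3, 4, 5, 6, 7, 8} must be used), so h = 1.
e and g between them cover only {2, 4} — a naked pair. Remove those values from p, q, r.
That leaves q = 3. Remove 3 from f, p.
r has just one choice, so r = 6. So d can't be 6.
Determined: h=1, q=3, r=6. The other variables each still have more than one consistent value. That makes 3.

3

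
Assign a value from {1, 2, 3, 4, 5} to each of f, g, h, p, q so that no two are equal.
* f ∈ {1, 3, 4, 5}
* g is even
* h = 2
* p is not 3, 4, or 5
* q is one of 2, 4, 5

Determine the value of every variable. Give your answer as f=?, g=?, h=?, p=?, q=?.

h must be 2 (only option left). So g, p, q can't be 2.
That leaves p = 1. So f can't be 1.
g has just one choice, so g = 4. Strike 4 from f, q.
q has just one choice, so q = 5. Strike 5 from f.
f has just one choice, so f = 3.

f=3, g=4, h=2, p=1, q=5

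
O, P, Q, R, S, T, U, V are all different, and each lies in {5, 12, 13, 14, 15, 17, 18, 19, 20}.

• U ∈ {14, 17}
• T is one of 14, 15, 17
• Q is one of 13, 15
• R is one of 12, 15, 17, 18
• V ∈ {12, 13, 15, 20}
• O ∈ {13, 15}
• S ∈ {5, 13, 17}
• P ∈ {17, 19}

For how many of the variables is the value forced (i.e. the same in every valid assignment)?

2

The 2 variables O and Q are confined to {13, 15}, which locks those values in; drop them from R, S, T, V.
The 2 variables T and U are confined to {14, 17}, which locks those values in; drop them from P, R, S.
P has just one choice, so P = 19.
S's domain is down to {5}, so S = 5.
Determined: P=19, S=5. The other variables each still have more than one consistent value. That makes 2.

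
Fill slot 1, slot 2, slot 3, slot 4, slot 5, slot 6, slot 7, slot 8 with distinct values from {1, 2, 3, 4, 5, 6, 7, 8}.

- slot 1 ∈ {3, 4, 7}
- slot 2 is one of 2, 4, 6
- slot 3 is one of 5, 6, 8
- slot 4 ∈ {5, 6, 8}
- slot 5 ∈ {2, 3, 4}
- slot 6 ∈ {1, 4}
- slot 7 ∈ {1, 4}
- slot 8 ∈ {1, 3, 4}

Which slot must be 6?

slot 2

The 8 variables draw from only 8 values {1, 2, 3, 4, 5, 6, 7, 8}, so each is used; only slot 1 can be 7, hence slot 1 = 7.
slot 6 and slot 7 between them cover only {1, 4} — a naked pair. Remove those values from slot 2, slot 5, slot 8.
That leaves slot 8 = 3. Remove 3 from slot 5.
slot 5 must be 2 (only option left). Remove 2 from slot 2.
So 6 goes to slot 2.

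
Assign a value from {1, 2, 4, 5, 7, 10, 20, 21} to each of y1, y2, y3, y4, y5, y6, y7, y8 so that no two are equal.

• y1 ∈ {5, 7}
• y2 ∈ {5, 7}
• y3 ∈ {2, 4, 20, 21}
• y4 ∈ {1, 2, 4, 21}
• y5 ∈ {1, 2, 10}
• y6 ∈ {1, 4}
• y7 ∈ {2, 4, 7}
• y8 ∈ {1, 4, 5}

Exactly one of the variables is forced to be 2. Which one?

y7

Among the 8 variables, 10 fits only y5 (and all 8 values in {1, 2, 4, 5, 7, 10, 20, 21} must be used), so y5 = 10.
The 7 still-open variables together cover exactly {1, 2, 4, 5, 7, 20, 21} — 7 values for 7 variables — and 20 appears only in y3's list, so y3 = 20.
The 6 still-open variables draw from only 6 values {1, 2, 4, 5, 7, 21}, so each is used; only y4 can be 21, hence y4 = 21.
The 5 still-open variables together cover exactly {1, 2, 4, 5, 7} — 5 values for 5 variables — and 2 appears only in y7's list, so y7 = 2.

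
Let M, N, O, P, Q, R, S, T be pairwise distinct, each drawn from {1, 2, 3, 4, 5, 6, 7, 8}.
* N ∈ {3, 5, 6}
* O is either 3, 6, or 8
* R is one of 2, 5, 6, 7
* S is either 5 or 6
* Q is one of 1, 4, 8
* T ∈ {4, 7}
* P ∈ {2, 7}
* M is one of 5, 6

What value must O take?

8

The 8 variables draw from only 8 values {1, 2, 3, 4, 5, 6, 7, 8}, so each is used; only Q can be 1, hence Q = 1.
The 7 still-open variables draw from only 7 values {2, 3, 4, 5, 6, 7, 8}, so each is used; only T can be 4, hence T = 4.
The 6 still-open variables draw from only 6 values {2, 3, 5, 6, 7, 8}, so each is used; only O can be 8, hence O = 8.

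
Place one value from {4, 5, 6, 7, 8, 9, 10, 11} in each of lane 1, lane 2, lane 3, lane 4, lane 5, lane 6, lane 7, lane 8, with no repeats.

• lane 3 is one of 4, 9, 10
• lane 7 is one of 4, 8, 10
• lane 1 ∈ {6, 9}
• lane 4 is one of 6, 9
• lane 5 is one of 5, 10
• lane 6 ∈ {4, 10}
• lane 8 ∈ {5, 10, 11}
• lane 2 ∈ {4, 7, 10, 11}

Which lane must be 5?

lane 5

Among the 8 variables, 7 fits only lane 2 (and all 8 values in {4, 5, 6, 7, 8, 9, 10, 11} must be used), so lane 2 = 7.
The 7 still-open variables draw from only 7 values {4, 5, 6, 8, 9, 10, 11}, so each is used; only lane 7 can be 8, hence lane 7 = 8.
The 6 still-open variables together cover exactly {4, 5, 6, 9, 10, 11} — 6 values for 6 variables — and 11 appears only in lane 8's list, so lane 8 = 11.
The 5 still-open variables together cover exactly {4, 5, 6, 9, 10} — 5 values for 5 variables — and 5 appears only in lane 5's list, so lane 5 = 5.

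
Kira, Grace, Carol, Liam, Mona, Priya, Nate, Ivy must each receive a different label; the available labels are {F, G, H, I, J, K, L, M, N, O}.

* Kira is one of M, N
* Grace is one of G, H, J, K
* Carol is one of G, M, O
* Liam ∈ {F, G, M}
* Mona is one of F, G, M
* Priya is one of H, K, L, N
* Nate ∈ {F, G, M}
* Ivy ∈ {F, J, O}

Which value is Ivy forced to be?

J

Liam, Mona, Nate between them cover only {F, G, M} — a naked triple. Remove those values from Kira, Grace, Carol, Ivy.
Kira must be N (only option left). Eliminate N elsewhere: Priya.
Carol has just one choice, so Carol = O. Strike O from Ivy.
So Ivy = J.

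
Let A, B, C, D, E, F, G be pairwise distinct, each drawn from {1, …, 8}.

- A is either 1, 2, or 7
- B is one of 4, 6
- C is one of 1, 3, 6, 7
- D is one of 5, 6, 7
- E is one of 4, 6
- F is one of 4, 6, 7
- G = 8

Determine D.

5

G's domain is down to {8}, so G = 8.
B and E between them cover only {4, 6} — a naked pair. Remove those values from C, D, F.
F must be 7 (only option left). So A, C, D can't be 7.
So D = 5.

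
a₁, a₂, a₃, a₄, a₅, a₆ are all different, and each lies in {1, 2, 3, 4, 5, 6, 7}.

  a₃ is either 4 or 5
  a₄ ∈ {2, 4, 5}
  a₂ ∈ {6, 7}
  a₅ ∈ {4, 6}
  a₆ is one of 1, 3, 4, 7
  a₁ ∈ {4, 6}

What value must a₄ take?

The 2 variables a₁ and a₅ are confined to {4, 6}, which locks those values in; drop them from a₂, a₃, a₄, a₆.
a₂'s domain is down to {7}, so a₂ = 7. So a₆ can't be 7.
That leaves a₃ = 5. Eliminate 5 elsewhere: a₄.
So a₄ = 2.

2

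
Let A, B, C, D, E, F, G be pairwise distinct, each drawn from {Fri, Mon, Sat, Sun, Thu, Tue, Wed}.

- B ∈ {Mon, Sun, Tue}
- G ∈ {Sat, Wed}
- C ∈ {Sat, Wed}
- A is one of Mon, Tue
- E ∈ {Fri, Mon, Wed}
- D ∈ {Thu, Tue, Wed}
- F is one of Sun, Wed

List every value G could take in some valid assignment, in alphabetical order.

Sat, Wed

The 7 variables draw from only 7 values {Fri, Mon, Sat, Sun, Thu, Tue, Wed}, so each is used; only E can be Fri, hence E = Fri.
The 6 still-open variables together cover exactly {Mon, Sat, Sun, Thu, Tue, Wed} — 6 values for 6 variables — and Thu appears only in D's list, so D = Thu.
C and G between them cover only {Sat, Wed} — a naked pair. Remove those values from F.
F must be Sun (only option left). Eliminate Sun elsewhere: B.
No further eliminations apply; G can still be any of Sat, Wed.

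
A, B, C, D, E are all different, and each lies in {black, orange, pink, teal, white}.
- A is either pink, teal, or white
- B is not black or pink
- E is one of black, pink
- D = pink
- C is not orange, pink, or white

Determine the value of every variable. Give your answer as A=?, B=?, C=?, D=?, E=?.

A=white, B=orange, C=teal, D=pink, E=black

D's domain is down to {pink}, so D = pink. So A, E can't be pink.
E's domain is down to {black}, so E = black. Strike black from C.
That leaves C = teal. Eliminate teal elsewhere: A, B.
A must be white (only option left). Eliminate white elsewhere: B.
B's domain is down to {orange}, so B = orange.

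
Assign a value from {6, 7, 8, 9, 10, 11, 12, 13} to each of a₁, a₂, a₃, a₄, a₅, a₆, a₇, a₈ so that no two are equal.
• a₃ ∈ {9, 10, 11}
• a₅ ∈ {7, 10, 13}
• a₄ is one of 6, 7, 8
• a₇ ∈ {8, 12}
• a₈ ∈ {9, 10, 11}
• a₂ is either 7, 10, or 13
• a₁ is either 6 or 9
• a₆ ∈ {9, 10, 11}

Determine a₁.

The 8 variables draw from only 8 values {6, 7, 8, 9, 10, 11, 12, 13}, so each is used; only a₇ can be 12, hence a₇ = 12.
The 7 still-open variables draw from only 7 values {6, 7, 8, 9, 10, 11, 13}, so each is used; only a₄ can be 8, hence a₄ = 8.
The 6 still-open variables together cover exactly {6, 7, 9, 10, 11, 13} — 6 values for 6 variables — and 6 appears only in a₁'s list, so a₁ = 6.

6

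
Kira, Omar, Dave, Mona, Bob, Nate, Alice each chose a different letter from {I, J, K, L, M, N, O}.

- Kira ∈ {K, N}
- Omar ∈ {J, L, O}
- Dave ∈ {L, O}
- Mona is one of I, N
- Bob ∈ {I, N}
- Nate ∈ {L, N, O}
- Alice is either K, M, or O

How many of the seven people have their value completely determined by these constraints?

Among the 7 variables, J fits only Omar (and all 7 values in {I, J, K, L, M, N, O} must be used), so Omar = J.
Among the 6 still-open variables, M fits only Alice (and all 6 values in {I, K, L, M, N, O} must be used), so Alice = M.
The 5 still-open variables together cover exactly {I, K, L, N, O} — 5 values for 5 variables — and K appears only in Kira's list, so Kira = K.
Mona and Bob share exactly the 2 values {I, N}; by pigeonhole those values go to them, so strike I, N from Nate.
Determined: Kira=K, Omar=J, Alice=M. The other people each still have more than one consistent value. That makes 3.

3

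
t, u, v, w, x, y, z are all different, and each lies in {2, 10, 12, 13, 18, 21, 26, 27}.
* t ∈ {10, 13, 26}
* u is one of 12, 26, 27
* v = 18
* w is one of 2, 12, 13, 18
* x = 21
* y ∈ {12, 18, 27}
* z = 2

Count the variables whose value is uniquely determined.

3

v must be 18 (only option left). Strike 18 from w, y.
That leaves x = 21.
z must be 2 (only option left). Remove 2 from w.
Determined: v=18, x=21, z=2. The other variables each still have more than one consistent value. That makes 3.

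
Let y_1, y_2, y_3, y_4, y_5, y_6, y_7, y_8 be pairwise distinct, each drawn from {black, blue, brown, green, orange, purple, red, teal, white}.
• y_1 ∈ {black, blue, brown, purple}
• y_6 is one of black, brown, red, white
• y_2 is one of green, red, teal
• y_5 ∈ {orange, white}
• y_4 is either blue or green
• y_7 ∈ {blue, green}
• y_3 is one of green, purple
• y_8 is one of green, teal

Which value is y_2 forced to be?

The 2 variables y_4 and y_7 are confined to {blue, green}, which locks those values in; drop them from y_1, y_2, y_3, y_8.
y_3 must be purple (only option left). Strike purple from y_1.
y_8's domain is down to {teal}, so y_8 = teal. Remove teal from y_2.
So y_2 = red.

red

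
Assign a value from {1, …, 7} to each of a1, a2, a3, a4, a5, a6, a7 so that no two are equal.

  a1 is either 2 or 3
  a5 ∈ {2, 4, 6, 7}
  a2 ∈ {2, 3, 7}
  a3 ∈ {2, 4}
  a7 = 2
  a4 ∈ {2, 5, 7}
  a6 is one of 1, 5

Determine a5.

6

a7 must be 2 (only option left). Remove 2 from a1, a2, a3, a4, a5.
a1's domain is down to {3}, so a1 = 3. Eliminate 3 elsewhere: a2.
a2 has just one choice, so a2 = 7. So a4, a5 can't be 7.
a3 must be 4 (only option left). Remove 4 from a5.
So a5 = 6.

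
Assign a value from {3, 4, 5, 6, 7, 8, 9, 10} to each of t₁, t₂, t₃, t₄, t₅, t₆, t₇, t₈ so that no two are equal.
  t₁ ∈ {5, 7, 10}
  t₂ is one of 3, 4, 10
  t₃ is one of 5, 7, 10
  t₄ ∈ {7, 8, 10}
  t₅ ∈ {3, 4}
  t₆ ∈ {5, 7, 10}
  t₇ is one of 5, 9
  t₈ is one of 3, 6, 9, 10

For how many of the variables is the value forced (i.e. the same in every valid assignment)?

The 8 variables draw from only 8 values {3, 4, 5, 6, 7, 8, 9, 10}, so each is used; only t₈ can be 6, hence t₈ = 6.
The 7 still-open variables together cover exactly {3, 4, 5, 7, 8, 9, 10} — 7 values for 7 variables — and 8 appears only in t₄'s list, so t₄ = 8.
Among the 6 still-open variables, 9 fits only t₇ (and all 6 values in {3, 4, 5, 7, 9, 10} must be used), so t₇ = 9.
The 3 variables t₁, t₃, t₆ are confined to {5, 7, 10}, which locks those values in; drop them from t₂.
Determined: t₄=8, t₇=9, t₈=6. The other variables each still have more than one consistent value. That makes 3.

3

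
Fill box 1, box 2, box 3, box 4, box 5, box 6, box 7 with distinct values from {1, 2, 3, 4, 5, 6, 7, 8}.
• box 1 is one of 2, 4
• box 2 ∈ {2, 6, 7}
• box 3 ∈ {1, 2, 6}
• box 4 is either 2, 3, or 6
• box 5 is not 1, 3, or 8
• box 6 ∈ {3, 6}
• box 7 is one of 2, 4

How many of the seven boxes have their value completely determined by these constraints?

The 7 variables draw from only 7 values {1, 2, 3, 4, 5, 6, 7}, so each is used; only box 3 can be 1, hence box 3 = 1.
The 6 still-open variables together cover exactly {2, 3, 4, 5, 6, 7} — 6 values for 6 variables — and 5 appears only in box 5's list, so box 5 = 5.
The 5 still-open variables together cover exactly {2, 3, 4, 6, 7} — 5 values for 5 variables — and 7 appears only in box 2's list, so box 2 = 7.
box 1 and box 7 share exactly the 2 values {2, 4}; by pigeonhole those values go to them, so strike 2, 4 from box 4.
Determined: box 2=7, box 3=1, box 5=5. The other boxes each still have more than one consistent value. That makes 3.

3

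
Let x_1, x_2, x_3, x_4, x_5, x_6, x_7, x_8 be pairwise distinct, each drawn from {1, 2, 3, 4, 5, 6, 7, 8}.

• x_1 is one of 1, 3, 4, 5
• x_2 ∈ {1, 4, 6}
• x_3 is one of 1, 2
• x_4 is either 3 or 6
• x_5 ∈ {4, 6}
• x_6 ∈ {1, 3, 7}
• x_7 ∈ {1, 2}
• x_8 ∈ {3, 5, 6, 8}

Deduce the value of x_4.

3

The 8 variables together cover exactly {1, 2, 3, 4, 5, 6, 7, 8} — 8 values for 8 variables — and 7 appears only in x_6's list, so x_6 = 7.
Among the 7 still-open variables, 8 fits only x_8 (and all 7 values in {1, 2, 3, 4, 5, 6, 8} must be used), so x_8 = 8.
The 6 still-open variables draw from only 6 values {1, 2, 3, 4, 5, 6}, so each is used; only x_1 can be 5, hence x_1 = 5.
The 5 still-open variables together cover exactly {1, 2, 3, 4, 6} — 5 values for 5 variables — and 3 appears only in x_4's list, so x_4 = 3.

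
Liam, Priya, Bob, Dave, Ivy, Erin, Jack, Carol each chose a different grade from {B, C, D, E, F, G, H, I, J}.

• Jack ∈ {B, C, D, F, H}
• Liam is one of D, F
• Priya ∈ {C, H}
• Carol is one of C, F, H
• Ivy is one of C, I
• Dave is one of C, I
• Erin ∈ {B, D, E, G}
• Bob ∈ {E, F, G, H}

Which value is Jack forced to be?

B

Dave and Ivy share exactly the 2 values {C, I}; by pigeonhole those values go to them, so strike C, I from Priya, Jack, Carol.
That leaves Priya = H. Remove H from Bob, Jack, Carol.
Carol has just one choice, so Carol = F. So Liam, Bob, Jack can't be F.
Liam's domain is down to {D}, so Liam = D. Remove D from Erin, Jack.
So Jack = B.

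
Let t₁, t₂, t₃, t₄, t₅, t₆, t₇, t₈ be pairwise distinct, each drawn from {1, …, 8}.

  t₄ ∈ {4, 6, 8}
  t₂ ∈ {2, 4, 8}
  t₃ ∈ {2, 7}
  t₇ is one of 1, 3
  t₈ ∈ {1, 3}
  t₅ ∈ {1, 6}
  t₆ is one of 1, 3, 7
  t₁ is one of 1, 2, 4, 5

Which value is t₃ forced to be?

2

Among the 8 variables, 5 fits only t₁ (and all 8 values in {1, 2, 3, 4, 5, 6, 7, 8} must be used), so t₁ = 5.
The 2 variables t₇ and t₈ are confined to {1, 3}, which locks those values in; drop them from t₅, t₆.
t₅'s domain is down to {6}, so t₅ = 6. So t₄ can't be 6.
t₆ must be 7 (only option left). Eliminate 7 elsewhere: t₃.
So t₃ = 2.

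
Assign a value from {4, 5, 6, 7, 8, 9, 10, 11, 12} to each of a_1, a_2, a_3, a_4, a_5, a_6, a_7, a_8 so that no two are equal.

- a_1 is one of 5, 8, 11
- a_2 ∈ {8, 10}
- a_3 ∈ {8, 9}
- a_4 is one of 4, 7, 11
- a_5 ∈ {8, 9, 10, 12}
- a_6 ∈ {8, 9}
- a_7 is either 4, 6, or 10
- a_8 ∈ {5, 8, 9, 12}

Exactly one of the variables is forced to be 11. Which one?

a_1

a_3 and a_6 between them cover only {8, 9} — a naked pair. Remove those values from a_1, a_2, a_5, a_8.
a_2 must be 10 (only option left). So a_5, a_7 can't be 10.
a_5 must be 12 (only option left). Eliminate 12 elsewhere: a_8.
That leaves a_8 = 5. So a_1 can't be 5.
So 11 goes to a_1.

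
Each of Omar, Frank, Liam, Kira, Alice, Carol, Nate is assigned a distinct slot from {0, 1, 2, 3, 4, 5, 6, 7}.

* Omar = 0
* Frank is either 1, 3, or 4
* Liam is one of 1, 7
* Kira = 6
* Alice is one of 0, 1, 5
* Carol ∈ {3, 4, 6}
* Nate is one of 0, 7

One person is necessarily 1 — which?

Omar has just one choice, so Omar = 0. So Alice, Nate can't be 0.
Kira must be 6 (only option left). Eliminate 6 elsewhere: Carol.
Nate has just one choice, so Nate = 7. Remove 7 from Liam.
So 1 goes to Liam.

Liam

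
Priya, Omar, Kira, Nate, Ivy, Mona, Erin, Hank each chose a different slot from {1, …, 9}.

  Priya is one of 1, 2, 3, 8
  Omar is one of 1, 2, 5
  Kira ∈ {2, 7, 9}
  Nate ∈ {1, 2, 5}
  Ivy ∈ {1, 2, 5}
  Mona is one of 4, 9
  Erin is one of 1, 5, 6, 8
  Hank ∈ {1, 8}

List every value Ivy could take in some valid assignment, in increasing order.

1, 2, 5

The 3 variables Omar, Nate, Ivy are confined to {1, 2, 5}, which locks those values in; drop them from Priya, Kira, Erin, Hank.
Hank's domain is down to {8}, so Hank = 8. So Priya, Erin can't be 8.
Priya's domain is down to {3}, so Priya = 3.
Erin has just one choice, so Erin = 6.
No further eliminations apply; Ivy can still be any of 1, 2, 5.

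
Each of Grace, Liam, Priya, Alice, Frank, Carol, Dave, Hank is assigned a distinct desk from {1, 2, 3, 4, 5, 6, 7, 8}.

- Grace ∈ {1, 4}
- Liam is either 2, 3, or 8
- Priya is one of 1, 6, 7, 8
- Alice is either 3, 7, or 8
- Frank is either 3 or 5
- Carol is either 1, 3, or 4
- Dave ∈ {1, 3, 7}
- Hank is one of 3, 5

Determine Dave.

The 8 variables draw from only 8 values {1, 2, 3, 4, 5, 6, 7, 8}, so each is used; only Liam can be 2, hence Liam = 2.
Among the 7 still-open variables, 6 fits only Priya (and all 7 values in {1, 3, 4, 5, 6, 7, 8} must be used), so Priya = 6.
The 6 still-open variables draw from only 6 values {1, 3, 4, 5, 7, 8}, so each is used; only Alice can be 8, hence Alice = 8.
The 5 still-open variables together cover exactly {1, 3, 4, 5, 7} — 5 values for 5 variables — and 7 appears only in Dave's list, so Dave = 7.

7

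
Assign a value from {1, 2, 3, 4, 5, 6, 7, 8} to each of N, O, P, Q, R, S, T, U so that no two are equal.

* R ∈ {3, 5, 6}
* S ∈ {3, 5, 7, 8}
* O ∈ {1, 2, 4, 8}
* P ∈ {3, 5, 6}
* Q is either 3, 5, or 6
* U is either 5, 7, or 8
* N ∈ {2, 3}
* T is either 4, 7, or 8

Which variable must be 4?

T

Among the 8 variables, 1 fits only O (and all 8 values in {1, 2, 3, 4, 5, 6, 7, 8} must be used), so O = 1.
The 7 still-open variables together cover exactly {2, 3, 4, 5, 6, 7, 8} — 7 values for 7 variables — and 2 appears only in N's list, so N = 2.
Among the 6 still-open variables, 4 fits only T (and all 6 values in {3, 4, 5, 6, 7, 8} must be used), so T = 4.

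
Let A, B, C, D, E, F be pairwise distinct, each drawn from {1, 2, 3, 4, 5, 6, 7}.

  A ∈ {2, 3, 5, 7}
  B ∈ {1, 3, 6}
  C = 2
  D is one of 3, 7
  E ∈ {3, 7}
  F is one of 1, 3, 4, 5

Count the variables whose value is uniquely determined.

C must be 2 (only option left). Strike 2 from A.
The 2 variables D and E are confined to {3, 7}, which locks those values in; drop them from A, B, F.
A must be 5 (only option left). Strike 5 from F.
Determined: A=5, C=2. The other variables each still have more than one consistent value. That makes 2.

2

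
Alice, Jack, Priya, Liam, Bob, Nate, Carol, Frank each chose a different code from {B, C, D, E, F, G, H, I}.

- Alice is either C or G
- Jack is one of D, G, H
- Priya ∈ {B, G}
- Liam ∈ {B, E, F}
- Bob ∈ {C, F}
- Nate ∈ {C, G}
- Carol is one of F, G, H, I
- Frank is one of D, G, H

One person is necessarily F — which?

Bob

The 8 variables together cover exactly {B, C, D, E, F, G, H, I} — 8 values for 8 variables — and E appears only in Liam's list, so Liam = E.
The 7 still-open variables together cover exactly {B, C, D, F, G, H, I} — 7 values for 7 variables — and B appears only in Priya's list, so Priya = B.
Among the 6 still-open variables, I fits only Carol (and all 6 values in {C, D, F, G, H, I} must be used), so Carol = I.
Among the 5 still-open variables, F fits only Bob (and all 5 values in {C, D, F, G, H} must be used), so Bob = F.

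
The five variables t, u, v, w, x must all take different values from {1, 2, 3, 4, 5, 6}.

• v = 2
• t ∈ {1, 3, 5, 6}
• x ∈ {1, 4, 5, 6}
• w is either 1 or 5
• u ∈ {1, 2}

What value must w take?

5

v must be 2 (only option left). Eliminate 2 elsewhere: u.
u has just one choice, so u = 1. Eliminate 1 elsewhere: t, w, x.
So w = 5.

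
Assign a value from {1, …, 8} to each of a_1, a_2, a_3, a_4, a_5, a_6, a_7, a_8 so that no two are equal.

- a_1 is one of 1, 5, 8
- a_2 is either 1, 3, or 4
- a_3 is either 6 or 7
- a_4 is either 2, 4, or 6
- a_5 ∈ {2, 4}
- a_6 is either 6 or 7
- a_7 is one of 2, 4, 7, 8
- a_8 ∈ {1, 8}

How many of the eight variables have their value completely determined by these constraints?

4

The 8 variables draw from only 8 values {1, 2, 3, 4, 5, 6, 7, 8}, so each is used; only a_2 can be 3, hence a_2 = 3.
Among the 7 still-open variables, 5 fits only a_1 (and all 7 values in {1, 2, 4, 5, 6, 7, 8} must be used), so a_1 = 5.
The 6 still-open variables together cover exactly {1, 2, 4, 6, 7, 8} — 6 values for 6 variables — and 1 appears only in a_8's list, so a_8 = 1.
Among the 5 still-open variables, 8 fits only a_7 (and all 5 values in {2, 4, 6, 7, 8} must be used), so a_7 = 8.
a_3 and a_6 between them cover only {6, 7} — a naked pair. Remove those values from a_4.
Determined: a_1=5, a_2=3, a_7=8, a_8=1. The other variables each still have more than one consistent value. That makes 4.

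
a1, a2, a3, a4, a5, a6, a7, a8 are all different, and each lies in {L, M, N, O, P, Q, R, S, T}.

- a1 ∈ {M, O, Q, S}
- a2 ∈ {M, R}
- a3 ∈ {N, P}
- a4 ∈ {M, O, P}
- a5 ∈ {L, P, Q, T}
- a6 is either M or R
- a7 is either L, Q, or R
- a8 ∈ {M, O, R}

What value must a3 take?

N

The 2 variables a2 and a6 are confined to {M, R}, which locks those values in; drop them from a1, a4, a7, a8.
a8's domain is down to {O}, so a8 = O. So a1, a4 can't be O.
That leaves a4 = P. Strike P from a3, a5.
So a3 = N.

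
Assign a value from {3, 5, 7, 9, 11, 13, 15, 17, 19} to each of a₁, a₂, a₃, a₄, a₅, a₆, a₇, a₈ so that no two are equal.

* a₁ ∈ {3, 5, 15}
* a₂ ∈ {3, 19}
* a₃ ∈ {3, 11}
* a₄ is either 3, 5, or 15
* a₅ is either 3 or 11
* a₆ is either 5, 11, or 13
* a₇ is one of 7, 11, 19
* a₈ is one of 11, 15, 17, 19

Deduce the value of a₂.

Among the 8 variables, 7 fits only a₇ (and all 8 values in {3, 5, 7, 11, 13, 15, 17, 19} must be used), so a₇ = 7.
Among the 7 still-open variables, 13 fits only a₆ (and all 7 values in {3, 5, 11, 13, 15, 17, 19} must be used), so a₆ = 13.
Among the 6 still-open variables, 17 fits only a₈ (and all 6 values in {3, 5, 11, 15, 17, 19} must be used), so a₈ = 17.
Among the 5 still-open variables, 19 fits only a₂ (and all 5 values in {3, 5, 11, 15, 19} must be used), so a₂ = 19.

19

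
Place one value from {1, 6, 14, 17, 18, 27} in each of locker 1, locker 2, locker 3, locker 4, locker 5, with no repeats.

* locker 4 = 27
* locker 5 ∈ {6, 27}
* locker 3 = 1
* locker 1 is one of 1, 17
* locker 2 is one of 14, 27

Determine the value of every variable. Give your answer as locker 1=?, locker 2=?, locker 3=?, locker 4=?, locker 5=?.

locker 3's domain is down to {1}, so locker 3 = 1. Remove 1 from locker 1.
That leaves locker 4 = 27. Remove 27 from locker 2, locker 5.
locker 5 must be 6 (only option left).
That leaves locker 1 = 17.
locker 2's domain is down to {14}, so locker 2 = 14.

locker 1=17, locker 2=14, locker 3=1, locker 4=27, locker 5=6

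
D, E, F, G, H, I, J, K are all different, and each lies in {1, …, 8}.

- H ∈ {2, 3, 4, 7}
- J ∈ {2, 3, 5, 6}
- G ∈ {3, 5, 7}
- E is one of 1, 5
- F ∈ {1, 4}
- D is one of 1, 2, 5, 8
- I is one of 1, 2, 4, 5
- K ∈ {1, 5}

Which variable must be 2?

The 8 variables draw from only 8 values {1, 2, 3, 4, 5, 6, 7, 8}, so each is used; only J can be 6, hence J = 6.
The 7 still-open variables together cover exactly {1, 2, 3, 4, 5, 7, 8} — 7 values for 7 variables — and 8 appears only in D's list, so D = 8.
E and K between them cover only {1, 5} — a naked pair. Remove those values from F, G, I.
F's domain is down to {4}, so F = 4. Eliminate 4 elsewhere: H, I.
So 2 goes to I.

I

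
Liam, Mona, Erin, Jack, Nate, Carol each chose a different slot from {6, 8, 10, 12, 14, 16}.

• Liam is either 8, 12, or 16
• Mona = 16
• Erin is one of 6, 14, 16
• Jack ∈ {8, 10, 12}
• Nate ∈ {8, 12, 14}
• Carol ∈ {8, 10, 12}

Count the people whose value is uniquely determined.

3

Mona's domain is down to {16}, so Mona = 16. Remove 16 from Liam, Erin.
The 5 still-open variables together cover exactly {6, 8, 10, 12, 14} — 5 values for 5 variables — and 6 appears only in Erin's list, so Erin = 6.
The 4 still-open variables together cover exactly {8, 10, 12, 14} — 4 values for 4 variables — and 14 appears only in Nate's list, so Nate = 14.
Determined: Mona=16, Erin=6, Nate=14. The other people each still have more than one consistent value. That makes 3.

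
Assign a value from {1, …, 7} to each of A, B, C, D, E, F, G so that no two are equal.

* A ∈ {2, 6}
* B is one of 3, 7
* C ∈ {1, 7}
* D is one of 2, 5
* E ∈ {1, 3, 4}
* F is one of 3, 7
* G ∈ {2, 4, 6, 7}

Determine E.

4

The 7 variables draw from only 7 values {1, 2, 3, 4, 5, 6, 7}, so each is used; only D can be 5, hence D = 5.
B and F between them cover only {3, 7} — a naked pair. Remove those values from C, E, G.
C must be 1 (only option left). Strike 1 from E.
So E = 4.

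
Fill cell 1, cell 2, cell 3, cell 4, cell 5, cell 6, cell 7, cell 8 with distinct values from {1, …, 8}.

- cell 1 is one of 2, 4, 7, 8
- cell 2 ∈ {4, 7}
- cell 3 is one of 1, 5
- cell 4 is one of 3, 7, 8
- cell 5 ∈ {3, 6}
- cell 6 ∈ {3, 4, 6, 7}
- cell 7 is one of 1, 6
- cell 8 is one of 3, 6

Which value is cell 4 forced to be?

The 8 variables together cover exactly {1, 2, 3, 4, 5, 6, 7, 8} — 8 values for 8 variables — and 2 appears only in cell 1's list, so cell 1 = 2.
Among the 7 still-open variables, 5 fits only cell 3 (and all 7 values in {1, 3, 4, 5, 6, 7, 8} must be used), so cell 3 = 5.
The 6 still-open variables together cover exactly {1, 3, 4, 6, 7, 8} — 6 values for 6 variables — and 1 appears only in cell 7's list, so cell 7 = 1.
The 5 still-open variables together cover exactly {3, 4, 6, 7, 8} — 5 values for 5 variables — and 8 appears only in cell 4's list, so cell 4 = 8.

8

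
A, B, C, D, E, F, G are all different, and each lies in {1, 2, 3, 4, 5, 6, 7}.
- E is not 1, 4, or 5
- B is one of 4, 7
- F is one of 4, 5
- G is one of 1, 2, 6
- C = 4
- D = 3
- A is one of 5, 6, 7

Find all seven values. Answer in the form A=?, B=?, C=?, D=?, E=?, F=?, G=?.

A=6, B=7, C=4, D=3, E=2, F=5, G=1

C must be 4 (only option left). Remove 4 from B, F.
D's domain is down to {3}, so D = 3. Remove 3 from E.
F must be 5 (only option left). Eliminate 5 elsewhere: A.
B must be 7 (only option left). Eliminate 7 elsewhere: A, E.
A's domain is down to {6}, so A = 6. Remove 6 from E, G.
E must be 2 (only option left). Remove 2 from G.
G has just one choice, so G = 1.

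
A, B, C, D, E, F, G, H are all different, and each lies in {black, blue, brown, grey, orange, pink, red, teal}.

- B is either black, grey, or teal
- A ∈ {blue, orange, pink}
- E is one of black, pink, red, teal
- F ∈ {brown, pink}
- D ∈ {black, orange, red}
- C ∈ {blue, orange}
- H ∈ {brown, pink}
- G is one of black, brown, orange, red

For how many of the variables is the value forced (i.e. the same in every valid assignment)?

The 8 variables draw from only 8 values {black, blue, brown, grey, orange, pink, red, teal}, so each is used; only B can be grey, hence B = grey.
The 7 still-open variables draw from only 7 values {black, blue, brown, orange, pink, red, teal}, so each is used; only E can be teal, hence E = teal.
The 2 variables F and H are confined to {brown, pink}, which locks those values in; drop them from A, G.
A and C share exactly the 2 values {blue, orange}; by pigeonhole those values go to them, so strike blue, orange from D, G.
Determined: B=grey, E=teal. The other variables each still have more than one consistent value. That makes 2.

2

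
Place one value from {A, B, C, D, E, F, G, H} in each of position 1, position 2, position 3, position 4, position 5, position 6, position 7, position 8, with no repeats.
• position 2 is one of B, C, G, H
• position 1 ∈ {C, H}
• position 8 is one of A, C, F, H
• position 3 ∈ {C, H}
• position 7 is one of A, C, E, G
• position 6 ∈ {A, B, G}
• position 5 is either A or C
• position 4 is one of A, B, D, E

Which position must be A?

position 5

The 8 variables together cover exactly {A, B, C, D, E, F, G, H} — 8 values for 8 variables — and D appears only in position 4's list, so position 4 = D.
The 7 still-open variables draw from only 7 values {A, B, C, E, F, G, H}, so each is used; only position 7 can be E, hence position 7 = E.
The 6 still-open variables together cover exactly {A, B, C, F, G, H} — 6 values for 6 variables — and F appears only in position 8's list, so position 8 = F.
position 1 and position 3 share exactly the 2 values {C, H}; by pigeonhole those values go to them, so strike C, H from position 2, position 5.
So A goes to position 5.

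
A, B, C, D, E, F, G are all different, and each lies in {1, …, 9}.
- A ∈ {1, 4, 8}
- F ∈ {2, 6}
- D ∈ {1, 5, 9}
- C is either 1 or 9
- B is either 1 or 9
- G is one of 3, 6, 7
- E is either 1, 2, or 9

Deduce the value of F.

B and C between them cover only {1, 9} — a naked pair. Remove those values from A, D, E.
D's domain is down to {5}, so D = 5.
That leaves E = 2. Strike 2 from F.
So F = 6.

6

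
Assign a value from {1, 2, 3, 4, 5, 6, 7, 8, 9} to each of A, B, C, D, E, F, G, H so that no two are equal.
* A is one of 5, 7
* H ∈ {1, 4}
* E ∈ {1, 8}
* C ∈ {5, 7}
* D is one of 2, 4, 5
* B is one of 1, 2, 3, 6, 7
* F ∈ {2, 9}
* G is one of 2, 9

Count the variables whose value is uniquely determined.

3

A and C share exactly the 2 values {5, 7}; by pigeonhole those values go to them, so strike 5, 7 from B, D.
F and G share exactly the 2 values {2, 9}; by pigeonhole those values go to them, so strike 2, 9 from B, D.
D's domain is down to {4}, so D = 4. Eliminate 4 elsewhere: H.
H has just one choice, so H = 1. So B, E can't be 1.
E has just one choice, so E = 8.
Determined: D=4, E=8, H=1. The other variables each still have more than one consistent value. That makes 3.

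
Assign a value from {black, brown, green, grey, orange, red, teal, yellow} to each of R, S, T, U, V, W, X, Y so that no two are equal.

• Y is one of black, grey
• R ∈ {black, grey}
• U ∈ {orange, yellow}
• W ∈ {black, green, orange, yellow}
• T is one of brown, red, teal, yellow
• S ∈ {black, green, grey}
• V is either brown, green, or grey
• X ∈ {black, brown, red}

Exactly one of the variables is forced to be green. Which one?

S

The 8 variables together cover exactly {black, brown, green, grey, orange, red, teal, yellow} — 8 values for 8 variables — and teal appears only in T's list, so T = teal.
The 7 still-open variables draw from only 7 values {black, brown, green, grey, orange, red, yellow}, so each is used; only X can be red, hence X = red.
The 6 still-open variables together cover exactly {black, brown, green, grey, orange, yellow} — 6 values for 6 variables — and brown appears only in V's list, so V = brown.
R and Y share exactly the 2 values {black, grey}; by pigeonhole those values go to them, so strike black, grey from S, W.
So green goes to S.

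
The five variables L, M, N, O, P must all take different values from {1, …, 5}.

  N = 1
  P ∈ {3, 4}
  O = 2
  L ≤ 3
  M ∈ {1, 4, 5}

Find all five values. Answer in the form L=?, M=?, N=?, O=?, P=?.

N has just one choice, so N = 1. Remove 1 from L, M.
That leaves O = 2. Eliminate 2 elsewhere: L.
L's domain is down to {3}, so L = 3. Eliminate 3 elsewhere: P.
P has just one choice, so P = 4. Eliminate 4 elsewhere: M.
That leaves M = 5.

L=3, M=5, N=1, O=2, P=4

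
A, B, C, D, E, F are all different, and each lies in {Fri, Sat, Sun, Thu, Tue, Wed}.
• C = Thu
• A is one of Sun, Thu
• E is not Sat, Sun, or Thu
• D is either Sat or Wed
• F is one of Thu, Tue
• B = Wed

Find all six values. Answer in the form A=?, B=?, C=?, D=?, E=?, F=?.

A=Sun, B=Wed, C=Thu, D=Sat, E=Fri, F=Tue

B must be Wed (only option left). Remove Wed from D, E.
C's domain is down to {Thu}, so C = Thu. Remove Thu from A, F.
D must be Sat (only option left).
That leaves F = Tue. So E can't be Tue.
A's domain is down to {Sun}, so A = Sun.
E has just one choice, so E = Fri.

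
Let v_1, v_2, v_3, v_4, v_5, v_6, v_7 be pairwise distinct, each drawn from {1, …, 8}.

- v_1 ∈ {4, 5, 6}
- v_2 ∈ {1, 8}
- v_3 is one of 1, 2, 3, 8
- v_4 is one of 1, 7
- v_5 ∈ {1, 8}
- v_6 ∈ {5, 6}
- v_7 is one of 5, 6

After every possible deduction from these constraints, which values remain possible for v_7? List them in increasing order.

v_2 and v_5 share exactly the 2 values {1, 8}; by pigeonhole those values go to them, so strike 1, 8 from v_3, v_4.
v_4 has just one choice, so v_4 = 7.
v_6 and v_7 between them cover only {5, 6} — a naked pair. Remove those values from v_1.
v_1 has just one choice, so v_1 = 4.
No further eliminations apply; v_7 can still be any of 5, 6.

5, 6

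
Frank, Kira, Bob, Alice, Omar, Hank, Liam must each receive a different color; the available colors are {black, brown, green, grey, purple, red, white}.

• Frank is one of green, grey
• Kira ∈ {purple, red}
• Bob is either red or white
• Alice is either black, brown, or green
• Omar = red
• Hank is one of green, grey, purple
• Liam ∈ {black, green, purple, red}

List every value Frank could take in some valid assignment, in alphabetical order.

green, grey

Omar must be red (only option left). Remove red from Kira, Bob, Liam.
Kira's domain is down to {purple}, so Kira = purple. Remove purple from Hank, Liam.
Bob's domain is down to {white}, so Bob = white.
The 4 still-open variables together cover exactly {black, brown, green, grey} — 4 values for 4 variables — and brown appears only in Alice's list, so Alice = brown.
The 3 still-open variables draw from only 3 values {black, green, grey}, so each is used; only Liam can be black, hence Liam = black.
No further eliminations apply; Frank can still be any of green, grey.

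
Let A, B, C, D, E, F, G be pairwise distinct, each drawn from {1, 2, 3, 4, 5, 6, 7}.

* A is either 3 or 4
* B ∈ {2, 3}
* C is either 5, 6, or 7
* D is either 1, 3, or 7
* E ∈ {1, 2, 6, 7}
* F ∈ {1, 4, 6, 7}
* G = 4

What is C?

5

G must be 4 (only option left). So A, F can't be 4.
A has just one choice, so A = 3. So B, D can't be 3.
B must be 2 (only option left). Eliminate 2 elsewhere: E.
The 4 still-open variables together cover exactly {1, 5, 6, 7} — 4 values for 4 variables — and 5 appears only in C's list, so C = 5.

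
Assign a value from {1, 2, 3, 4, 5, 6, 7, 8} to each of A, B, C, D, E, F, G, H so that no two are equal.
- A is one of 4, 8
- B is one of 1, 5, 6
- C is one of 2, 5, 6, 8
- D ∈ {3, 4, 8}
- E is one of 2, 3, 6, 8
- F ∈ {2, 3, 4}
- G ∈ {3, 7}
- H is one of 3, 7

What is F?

The 8 variables draw from only 8 values {1, 2, 3, 4, 5, 6, 7, 8}, so each is used; only B can be 1, hence B = 1.
The 7 still-open variables together cover exactly {2, 3, 4, 5, 6, 7, 8} — 7 values for 7 variables — and 5 appears only in C's list, so C = 5.
Among the 6 still-open variables, 6 fits only E (and all 6 values in {2, 3, 4, 6, 7, 8} must be used), so E = 6.
Among the 5 still-open variables, 2 fits only F (and all 5 values in {2, 3, 4, 7, 8} must be used), so F = 2.

2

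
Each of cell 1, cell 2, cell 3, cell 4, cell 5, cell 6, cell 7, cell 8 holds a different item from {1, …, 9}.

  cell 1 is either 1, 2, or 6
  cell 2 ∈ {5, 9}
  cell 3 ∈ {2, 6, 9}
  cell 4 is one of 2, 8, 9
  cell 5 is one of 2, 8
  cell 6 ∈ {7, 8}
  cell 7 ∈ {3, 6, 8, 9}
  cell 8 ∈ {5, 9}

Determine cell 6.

The 8 variables together cover exactly {1, 2, 3, 5, 6, 7, 8, 9} — 8 values for 8 variables — and 1 appears only in cell 1's list, so cell 1 = 1.
Among the 7 still-open variables, 3 fits only cell 7 (and all 7 values in {2, 3, 5, 6, 7, 8, 9} must be used), so cell 7 = 3.
The 6 still-open variables together cover exactly {2, 5, 6, 7, 8, 9} — 6 values for 6 variables — and 6 appears only in cell 3's list, so cell 3 = 6.
The 5 still-open variables draw from only 5 values {2, 5, 7, 8, 9}, so each is used; only cell 6 can be 7, hence cell 6 = 7.

7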